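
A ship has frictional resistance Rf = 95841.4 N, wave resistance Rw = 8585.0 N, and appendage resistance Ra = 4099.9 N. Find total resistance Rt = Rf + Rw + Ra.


Formula: Rt = Rf + Rw + Ra
Substituting: Rt = 95841.4 + 8585.0 + 4099.9
Result: Rt = 108526.3 N

108526.3 N


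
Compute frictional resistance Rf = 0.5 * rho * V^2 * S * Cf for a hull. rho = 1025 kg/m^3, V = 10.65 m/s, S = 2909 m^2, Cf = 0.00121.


Formula: Rf = 0.5 * rho * V^2 * S * Cf
Step 1 — V^2 = 10.65^2 = 113.4225
Step 2 — 0.5 * rho * V^2 = 0.5 * 1025 * 113.4225 = 58129.03125
Step 3 — Rf = 58129.03125 * 2909 * 0.00121 ≈ 204610 N (5 s.f.)

204610 N


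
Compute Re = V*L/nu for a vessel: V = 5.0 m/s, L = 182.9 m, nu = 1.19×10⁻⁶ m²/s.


Formula: Re = V * L / nu
Step 1 — V * L = 5.0 * 182.9 = 914.5 m^2/s
Step 2 — Re = 914.5 / 1.19e-6 = 7.68e+08

7.68e+08


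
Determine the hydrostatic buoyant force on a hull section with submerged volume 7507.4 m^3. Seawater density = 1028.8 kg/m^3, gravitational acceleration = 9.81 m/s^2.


Formula: Fb = rho * g * V
Substituting: Fb = 1028.8 * 9.81 * 7507.4
Intermediate: 1028.8 * 9.81 = 10092.528
Result: Fb = 10092.528 * 7507.4 ≈ 75769000 N (5 s.f.)

75769000 N


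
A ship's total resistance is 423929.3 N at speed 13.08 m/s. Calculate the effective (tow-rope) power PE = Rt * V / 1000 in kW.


Formula: PE = Rt * V / 1000 (kW)
Step 1 — PE (W) = 423929.3 * 13.08 = 5544995.244 W
Step 2 — PE (kW) = 5544995.244 / 1000 ≈ 5545.0 kW (5 s.f.)

5545.0 kW


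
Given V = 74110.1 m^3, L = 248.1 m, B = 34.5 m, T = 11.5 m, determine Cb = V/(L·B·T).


Formula: Cb = V / (L * B * T)
Step 1 — L * B * T = 248.1 * 34.5 * 11.5 = 98433.675 m^3
Step 2 — Cb = 74110.1 / 98433.675 ≈ 0.75289 (5 s.f.)

0.75289


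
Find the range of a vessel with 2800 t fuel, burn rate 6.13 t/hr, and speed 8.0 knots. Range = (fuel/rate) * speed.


Formula: endurance = fuel / rate; range = endurance * speed
Step 1 — endurance = 2800 / 6.13 = 456.77 hours
Step 2 — range = 456.77 * 8.0 ≈ 3654.2 nautical miles (5 s.f.)

3654.2 NM


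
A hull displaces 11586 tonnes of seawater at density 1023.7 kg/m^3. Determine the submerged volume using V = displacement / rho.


Formula: V = mass / rho
Step 1 — convert tonnes to kg: 11586 t * 1000 = 11586000 kg
Step 2 — V = 11586000 / 1023.7 ≈ 11318 m^3 (5 s.f.)

11318 m^3


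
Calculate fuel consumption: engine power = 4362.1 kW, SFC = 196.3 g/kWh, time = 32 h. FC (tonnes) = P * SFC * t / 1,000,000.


Formula: FC (tonnes) = P * SFC * t / 1,000,000
Step 1 — P * SFC * t = 4362.1 * 196.3 * 32 = 27400967.36 g
Step 2 — FC (tonnes) = 27400967.36 / 1,000,000 ≈ 27.401 tonnes (5 s.f.)

27.401 tonnes


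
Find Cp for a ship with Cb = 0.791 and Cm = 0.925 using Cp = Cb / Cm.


Formula: Cp = Cb / Cm
Substituting: Cp = 0.791 / 0.925
Result: Cp ≈ 0.85514 (5 s.f.)

0.85514


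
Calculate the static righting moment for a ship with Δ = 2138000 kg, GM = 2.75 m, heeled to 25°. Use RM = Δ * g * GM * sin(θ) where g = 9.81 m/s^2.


Formula: GZ = GM * sin(theta); RM = disp * g * GZ
Step 1 — GZ = 2.75 * sin(25°) = 2.75 * 0.422618 = 1.1622 m
Step 2 — RM = 2138000 * 9.81 * 1.1622 ≈ 24376000 N·m (5 s.f.)

24376000 N·m


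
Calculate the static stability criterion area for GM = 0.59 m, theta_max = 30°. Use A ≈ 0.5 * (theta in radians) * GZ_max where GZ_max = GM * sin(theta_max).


Formula: GZ_max = GM * sin(theta); Area = 0.5 * theta_rad * GZ_max
Step 1 — GZ_max = 0.59 * sin(30°) = 0.59 * 0.5 = 0.295 m
Step 2 — theta_rad = 30 * pi/180 = 0.523599 rad
Step 3 — Area = 0.5 * 0.523599 * 0.295 ≈ 0.077231 m·rad (5 s.f.)

0.077231 m·rad


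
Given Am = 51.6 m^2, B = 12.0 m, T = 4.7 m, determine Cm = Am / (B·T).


Formula: Cm = Am / (B * T)
Step 1 — B * T = 12.0 * 4.7 = 56.4 m^2
Step 2 — Cm = 51.6 / 56.4 ≈ 0.91489 (5 s.f.)

0.91489


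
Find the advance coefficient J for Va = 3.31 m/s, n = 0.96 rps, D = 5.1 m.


Formula: J = Va / (n * D)
Step 1 — n * D = 0.96 * 5.1 = 4.896
Step 2 — J = 3.31 / 4.896 ≈ 0.67606 (5 s.f.)

0.67606


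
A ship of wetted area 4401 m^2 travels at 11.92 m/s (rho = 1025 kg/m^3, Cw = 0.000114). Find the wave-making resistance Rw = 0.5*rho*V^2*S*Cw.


Formula: Rw = 0.5 * rho * V^2 * S * Cw
Step 1 — V^2 = 11.92^2 = 142.0864
Step 2 — 0.5 * rho * V^2 = 0.5 * 1025 * 142.0864 = 72819.28
Step 3 — Rw = 72819.28 * 4401 * 0.000114 ≈ 36534 N (5 s.f.)

36534 N


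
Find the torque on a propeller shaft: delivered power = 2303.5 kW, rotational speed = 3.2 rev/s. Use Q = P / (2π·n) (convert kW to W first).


Formula: Q = P_W / (2 * pi * n)
Step 1 — P_W = 2303.5 kW * 1000 = 2303500.0 W
Step 2 — 2 * pi * n = 2 * pi * 3.2 = 20.106193
Step 3 — Q = 2303500.0 / 20.106193 ≈ 114570 N·m (5 s.f.)

114570 N·m


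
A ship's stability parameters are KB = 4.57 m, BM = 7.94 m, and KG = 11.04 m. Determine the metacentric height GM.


Formula: GM = KB + BM - KG
Step 1 — KM = KB + BM = 4.57 + 7.94 = 12.51 m
Step 2 — GM = KM - KG = 12.51 - 11.04 = 1.47 m

1.47 m


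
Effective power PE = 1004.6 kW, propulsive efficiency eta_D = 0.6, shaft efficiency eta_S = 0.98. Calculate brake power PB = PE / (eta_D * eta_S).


Formula: PB = PE / (eta_D * eta_S)
Step 1 — combined efficiency = eta_D * eta_S = 0.6 * 0.98 = 0.588
Step 2 — PB = 1004.6 / 0.588 ≈ 1708.5 kW (5 s.f.)

1708.5 kW


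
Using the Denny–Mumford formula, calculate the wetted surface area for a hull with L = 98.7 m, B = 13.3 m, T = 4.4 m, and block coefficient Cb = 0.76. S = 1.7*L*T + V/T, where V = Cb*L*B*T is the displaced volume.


Formula: S = 1.7*L*T + V/T with V = Cb*L*B*T, i.e. S = L * (1.7*T + Cb*B)
Step 1 — 1.7*T = 1.7 * 4.4 = 7.48 m
Step 2 — Cb*B = 0.76 * 13.3 = 10.108 m
Step 3 — 1.7*T + Cb*B = 7.48 + 10.108 = 17.588 m
Step 4 — S = 98.7 * 17.588 ≈ 1735.9 m^2 (5 s.f.)

1735.9 m^2


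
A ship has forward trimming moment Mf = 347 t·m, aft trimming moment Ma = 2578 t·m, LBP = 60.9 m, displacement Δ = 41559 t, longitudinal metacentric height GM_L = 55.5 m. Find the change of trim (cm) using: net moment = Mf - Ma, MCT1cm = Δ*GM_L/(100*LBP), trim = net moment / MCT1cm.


Formula: net trimming moment = Mf - Ma; MCT1cm = Δ*GM_L/(100*LBP); trim = net moment / MCT1cm
Step 1 — net trimming moment = 347 - 2578 = -2231 t·m
Step 2 — MCT1cm = 41559 * 55.5 / (100 * 60.9) = 378.7397 t·m/cm
Step 3 — trim = -2231 / 378.7397 ≈ -5.8906 cm (5 s.f.)

-5.8906 cm


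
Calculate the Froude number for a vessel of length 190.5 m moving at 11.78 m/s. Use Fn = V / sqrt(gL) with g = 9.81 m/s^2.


Formula: Fn = V / sqrt(g * L)
Step 1 — g * L = 9.81 * 190.5 = 1868.805
Step 2 — sqrt(g * L) = sqrt(1868.805) = 43.229677
Step 3 — Fn = 11.78 / 43.229677 ≈ 0.27250 (5 s.f.)

0.27250


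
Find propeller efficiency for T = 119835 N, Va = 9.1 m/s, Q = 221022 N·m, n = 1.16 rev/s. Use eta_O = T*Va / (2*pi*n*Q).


Formula: eta = T * Va / (2 * pi * n * Q)
Step 1 — numerator = T * Va = 119835 * 9.1 = 1090498.5
Step 2 — 2 * pi * n = 2 * pi * 1.16 = 7.288495
Step 3 — denominator = 7.288495 * 221022 = 1610917.74
Step 4 — eta = 1090498.5 / 1610917.74 ≈ 0.67694 (5 s.f.)

0.67694


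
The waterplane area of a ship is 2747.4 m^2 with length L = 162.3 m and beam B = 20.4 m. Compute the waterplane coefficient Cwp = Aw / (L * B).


Formula: Cwp = Aw / (L * B)
Step 1 — L * B = 162.3 * 20.4 = 3310.92 m^2
Step 2 — Cwp = 2747.4 / 3310.92 ≈ 0.82980 (5 s.f.)

0.82980


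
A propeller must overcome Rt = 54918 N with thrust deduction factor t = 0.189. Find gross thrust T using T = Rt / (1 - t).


Formula: T = Rt / (1 - t)
Step 1 — (1 - t) = 1 - 0.189 = 0.811
Step 2 — T = 54918 / 0.811 ≈ 67716 N (5 s.f.)

67716 N


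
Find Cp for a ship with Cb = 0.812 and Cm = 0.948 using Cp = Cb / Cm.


Formula: Cp = Cb / Cm
Substituting: Cp = 0.812 / 0.948
Result: Cp ≈ 0.85654 (5 s.f.)

0.85654


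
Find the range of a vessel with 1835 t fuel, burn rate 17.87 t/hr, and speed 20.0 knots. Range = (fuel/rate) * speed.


Formula: endurance = fuel / rate; range = endurance * speed
Step 1 — endurance = 1835 / 17.87 = 102.6861 hours
Step 2 — range = 102.6861 * 20.0 ≈ 2053.7 nautical miles (5 s.f.)

2053.7 NM


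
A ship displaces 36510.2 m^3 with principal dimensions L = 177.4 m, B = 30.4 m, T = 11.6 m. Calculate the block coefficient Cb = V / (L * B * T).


Formula: Cb = V / (L * B * T)
Step 1 — L * B * T = 177.4 * 30.4 * 11.6 = 62558.336 m^3
Step 2 — Cb = 36510.2 / 62558.336 ≈ 0.58362 (5 s.f.)

0.58362


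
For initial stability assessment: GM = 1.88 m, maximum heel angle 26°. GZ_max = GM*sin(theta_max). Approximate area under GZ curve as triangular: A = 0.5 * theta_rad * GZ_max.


Formula: GZ_max = GM * sin(theta); Area = 0.5 * theta_rad * GZ_max
Step 1 — GZ_max = 1.88 * sin(26°) = 1.88 * 0.438371 = 0.824137 m
Step 2 — theta_rad = 26 * pi/180 = 0.453786 rad
Step 3 — Area = 0.5 * 0.453786 * 0.824137 ≈ 0.18699 m·rad (5 s.f.)

0.18699 m·rad


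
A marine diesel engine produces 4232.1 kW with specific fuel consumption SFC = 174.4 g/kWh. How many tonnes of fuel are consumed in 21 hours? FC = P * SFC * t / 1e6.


Formula: FC (tonnes) = P * SFC * t / 1,000,000
Step 1 — P * SFC * t = 4232.1 * 174.4 * 21 = 15499643.04 g
Step 2 — FC (tonnes) = 15499643.04 / 1,000,000 ≈ 15.500 tonnes (5 s.f.)

15.500 tonnes


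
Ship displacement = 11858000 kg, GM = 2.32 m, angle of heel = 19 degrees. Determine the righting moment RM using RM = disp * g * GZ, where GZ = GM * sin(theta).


Formula: GZ = GM * sin(theta); RM = disp * g * GZ
Step 1 — GZ = 2.32 * sin(19°) = 2.32 * 0.325568 = 0.755318 m
Step 2 — RM = 11858000 * 9.81 * 0.755318 ≈ 87864000 N·m (5 s.f.)

87864000 N·m


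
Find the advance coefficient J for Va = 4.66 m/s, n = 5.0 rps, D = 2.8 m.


Formula: J = Va / (n * D)
Step 1 — n * D = 5.0 * 2.8 = 14.0
Step 2 — J = 4.66 / 14.0 ≈ 0.33286 (5 s.f.)

0.33286


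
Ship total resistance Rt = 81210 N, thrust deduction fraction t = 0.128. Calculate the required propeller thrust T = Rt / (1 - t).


Formula: T = Rt / (1 - t)
Step 1 — (1 - t) = 1 - 0.128 = 0.872
Step 2 — T = 81210 / 0.872 ≈ 93131 N (5 s.f.)

93131 N


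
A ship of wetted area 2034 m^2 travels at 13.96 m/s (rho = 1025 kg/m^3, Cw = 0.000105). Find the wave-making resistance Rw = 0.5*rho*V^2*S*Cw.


Formula: Rw = 0.5 * rho * V^2 * S * Cw
Step 1 — V^2 = 13.96^2 = 194.8816
Step 2 — 0.5 * rho * V^2 = 0.5 * 1025 * 194.8816 = 99876.82
Step 3 — Rw = 99876.82 * 2034 * 0.000105 ≈ 21331 N (5 s.f.)

21331 N


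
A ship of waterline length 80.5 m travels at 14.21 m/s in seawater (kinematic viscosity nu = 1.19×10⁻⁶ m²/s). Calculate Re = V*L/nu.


Formula: Re = V * L / nu
Step 1 — V * L = 14.21 * 80.5 = 1143.905 m^2/s
Step 2 — Re = 1143.905 / 1.19e-6 = 9.61e+08

9.61e+08


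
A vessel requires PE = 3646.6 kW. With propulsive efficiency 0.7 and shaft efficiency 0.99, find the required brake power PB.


Formula: PB = PE / (eta_D * eta_S)
Step 1 — combined efficiency = eta_D * eta_S = 0.7 * 0.99 = 0.693
Step 2 — PB = 3646.6 / 0.693 ≈ 5262.0 kW (5 s.f.)

5262.0 kW


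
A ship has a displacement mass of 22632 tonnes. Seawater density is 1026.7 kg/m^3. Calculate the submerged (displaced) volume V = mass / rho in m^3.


Formula: V = mass / rho
Step 1 — convert tonnes to kg: 22632 t * 1000 = 22632000 kg
Step 2 — V = 22632000 / 1026.7 ≈ 22043 m^3 (5 s.f.)

22043 m^3


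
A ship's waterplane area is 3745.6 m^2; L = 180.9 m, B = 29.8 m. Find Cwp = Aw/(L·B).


Formula: Cwp = Aw / (L * B)
Step 1 — L * B = 180.9 * 29.8 = 5390.82 m^2
Step 2 — Cwp = 3745.6 / 5390.82 ≈ 0.69481 (5 s.f.)

0.69481


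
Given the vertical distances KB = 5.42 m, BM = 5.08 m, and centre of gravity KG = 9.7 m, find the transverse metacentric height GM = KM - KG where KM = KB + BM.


Formula: GM = KB + BM - KG
Step 1 — KM = KB + BM = 5.42 + 5.08 = 10.5 m
Step 2 — GM = KM - KG = 10.5 - 9.7 = 0.8 m

0.8 m


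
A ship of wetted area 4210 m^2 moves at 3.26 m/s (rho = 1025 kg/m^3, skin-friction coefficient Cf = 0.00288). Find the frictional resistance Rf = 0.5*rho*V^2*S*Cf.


Formula: Rf = 0.5 * rho * V^2 * S * Cf
Step 1 — V^2 = 3.26^2 = 10.6276
Step 2 — 0.5 * rho * V^2 = 0.5 * 1025 * 10.6276 = 5446.645
Step 3 — Rf = 5446.645 * 4210 * 0.00288 ≈ 66039 N (5 s.f.)

66039 N


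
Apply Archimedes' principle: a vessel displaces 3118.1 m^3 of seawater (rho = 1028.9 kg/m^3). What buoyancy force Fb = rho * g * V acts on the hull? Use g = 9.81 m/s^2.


Formula: Fb = rho * g * V
Substituting: Fb = 1028.9 * 9.81 * 3118.1
Intermediate: 1028.9 * 9.81 = 10093.509
Result: Fb = 10093.509 * 3118.1 ≈ 31473000 N (5 s.f.)

31473000 N


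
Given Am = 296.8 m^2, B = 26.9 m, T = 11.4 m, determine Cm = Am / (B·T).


Formula: Cm = Am / (B * T)
Step 1 — B * T = 26.9 * 11.4 = 306.66 m^2
Step 2 — Cm = 296.8 / 306.66 ≈ 0.96785 (5 s.f.)

0.96785


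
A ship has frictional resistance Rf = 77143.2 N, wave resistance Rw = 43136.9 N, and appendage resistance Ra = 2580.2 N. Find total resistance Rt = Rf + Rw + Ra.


Formula: Rt = Rf + Rw + Ra
Substituting: Rt = 77143.2 + 43136.9 + 2580.2
Result: Rt = 122860.3 N

122860.3 N


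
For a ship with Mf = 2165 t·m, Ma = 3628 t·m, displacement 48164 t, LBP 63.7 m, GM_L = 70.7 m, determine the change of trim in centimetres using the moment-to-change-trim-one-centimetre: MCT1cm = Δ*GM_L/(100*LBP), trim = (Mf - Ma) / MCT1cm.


Formula: net trimming moment = Mf - Ma; MCT1cm = Δ*GM_L/(100*LBP); trim = net moment / MCT1cm
Step 1 — net trimming moment = 2165 - 3628 = -1463 t·m
Step 2 — MCT1cm = 48164 * 70.7 / (100 * 63.7) = 534.5675 t·m/cm
Step 3 — trim = -1463 / 534.5675 ≈ -2.7368 cm (5 s.f.)

-2.7368 cm


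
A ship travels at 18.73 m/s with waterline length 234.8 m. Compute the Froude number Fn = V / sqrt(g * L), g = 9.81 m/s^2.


Formula: Fn = V / sqrt(g * L)
Step 1 — g * L = 9.81 * 234.8 = 2303.388
Step 2 — sqrt(g * L) = sqrt(2303.388) = 47.993625
Step 3 — Fn = 18.73 / 47.993625 ≈ 0.39026 (5 s.f.)

0.39026


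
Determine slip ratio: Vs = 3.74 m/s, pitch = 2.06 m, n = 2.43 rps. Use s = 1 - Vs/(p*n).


Formula: s = 1 - Vs / (p * n)
Step 1 — p * n = 2.06 * 2.43 = 5.0058
Step 2 — Vs / (p*n) = 3.74 / 5.0058 = 0.747133 (6 d.p.)
Step 3 — s = 1 - 0.747133 = 0.252867

0.252867


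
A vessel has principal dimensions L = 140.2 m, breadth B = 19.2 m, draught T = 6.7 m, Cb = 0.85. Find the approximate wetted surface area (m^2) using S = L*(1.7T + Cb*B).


Formula: S = 1.7*L*T + V/T with V = Cb*L*B*T, i.e. S = L * (1.7*T + Cb*B)
Step 1 — 1.7*T = 1.7 * 6.7 = 11.39 m
Step 2 — Cb*B = 0.85 * 19.2 = 16.32 m
Step 3 — 1.7*T + Cb*B = 11.39 + 16.32 = 27.71 m
Step 4 — S = 140.2 * 27.71 ≈ 3884.9 m^2 (5 s.f.)

3884.9 m^2


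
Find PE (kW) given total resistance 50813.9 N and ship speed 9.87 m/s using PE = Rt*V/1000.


Formula: PE = Rt * V / 1000 (kW)
Step 1 — PE (W) = 50813.9 * 9.87 = 501533.193 W
Step 2 — PE (kW) = 501533.193 / 1000 ≈ 501.53 kW (5 s.f.)

501.53 kW


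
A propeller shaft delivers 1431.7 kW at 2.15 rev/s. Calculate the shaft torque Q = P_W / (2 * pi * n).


Formula: Q = P_W / (2 * pi * n)
Step 1 — P_W = 1431.7 kW * 1000 = 1431700.0 W
Step 2 — 2 * pi * n = 2 * pi * 2.15 = 13.508848
Step 3 — Q = 1431700.0 / 13.508848 ≈ 105980 N·m (5 s.f.)

105980 N·m


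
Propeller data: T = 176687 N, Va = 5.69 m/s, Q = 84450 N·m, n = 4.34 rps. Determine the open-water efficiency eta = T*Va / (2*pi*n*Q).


Formula: eta = T * Va / (2 * pi * n * Q)
Step 1 — numerator = T * Va = 176687 * 5.69 = 1005349.03
Step 2 — 2 * pi * n = 2 * pi * 4.34 = 27.269024
Step 3 — denominator = 27.269024 * 84450 = 2302869.08
Step 4 — eta = 1005349.03 / 2302869.08 ≈ 0.43656 (5 s.f.)

0.43656


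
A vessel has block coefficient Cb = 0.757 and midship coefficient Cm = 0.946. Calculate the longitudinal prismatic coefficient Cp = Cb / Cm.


Formula: Cp = Cb / Cm
Substituting: Cp = 0.757 / 0.946
Result: Cp ≈ 0.80021 (5 s.f.)

0.80021


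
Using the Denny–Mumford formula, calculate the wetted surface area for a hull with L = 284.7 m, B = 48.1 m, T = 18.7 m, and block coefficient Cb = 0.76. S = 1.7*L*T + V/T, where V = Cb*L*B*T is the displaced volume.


Formula: S = 1.7*L*T + V/T with V = Cb*L*B*T, i.e. S = L * (1.7*T + Cb*B)
Step 1 — 1.7*T = 1.7 * 18.7 = 31.79 m
Step 2 — Cb*B = 0.76 * 48.1 = 36.556 m
Step 3 — 1.7*T + Cb*B = 31.79 + 36.556 = 68.346 m
Step 4 — S = 284.7 * 68.346 ≈ 19458 m^2 (5 s.f.)

19458 m^2


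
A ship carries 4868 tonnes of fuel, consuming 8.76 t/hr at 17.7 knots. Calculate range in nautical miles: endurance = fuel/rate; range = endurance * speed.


Formula: endurance = fuel / rate; range = endurance * speed
Step 1 — endurance = 4868 / 8.76 = 555.7078 hours
Step 2 — range = 555.7078 * 17.7 ≈ 9836.0 nautical miles (5 s.f.)

9836.0 NM


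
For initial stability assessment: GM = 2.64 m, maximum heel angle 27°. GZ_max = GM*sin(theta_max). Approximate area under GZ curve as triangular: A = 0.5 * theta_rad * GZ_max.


Formula: GZ_max = GM * sin(theta); Area = 0.5 * theta_rad * GZ_max
Step 1 — GZ_max = 2.64 * sin(27°) = 2.64 * 0.45399 = 1.198534 m
Step 2 — theta_rad = 27 * pi/180 = 0.471239 rad
Step 3 — Area = 0.5 * 0.471239 * 1.198534 ≈ 0.28240 m·rad (5 s.f.)

0.28240 m·rad


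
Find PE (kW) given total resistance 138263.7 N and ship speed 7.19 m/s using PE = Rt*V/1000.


Formula: PE = Rt * V / 1000 (kW)
Step 1 — PE (W) = 138263.7 * 7.19 = 994116.003 W
Step 2 — PE (kW) = 994116.003 / 1000 ≈ 994.12 kW (5 s.f.)

994.12 kW


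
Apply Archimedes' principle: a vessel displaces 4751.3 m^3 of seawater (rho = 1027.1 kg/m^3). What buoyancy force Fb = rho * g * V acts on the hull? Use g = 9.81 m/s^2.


Formula: Fb = rho * g * V
Substituting: Fb = 1027.1 * 9.81 * 4751.3
Intermediate: 1027.1 * 9.81 = 10075.851
Result: Fb = 10075.851 * 4751.3 ≈ 47873000 N (5 s.f.)

47873000 N


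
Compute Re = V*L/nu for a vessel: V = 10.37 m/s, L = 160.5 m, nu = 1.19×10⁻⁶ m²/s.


Formula: Re = V * L / nu
Step 1 — V * L = 10.37 * 160.5 = 1664.385 m^2/s
Step 2 — Re = 1664.385 / 1.19e-6 = 1.40e+09

1.40e+09


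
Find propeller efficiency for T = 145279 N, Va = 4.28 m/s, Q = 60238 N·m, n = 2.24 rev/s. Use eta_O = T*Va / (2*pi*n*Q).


Formula: eta = T * Va / (2 * pi * n * Q)
Step 1 — numerator = T * Va = 145279 * 4.28 = 621794.12
Step 2 — 2 * pi * n = 2 * pi * 2.24 = 14.074335
Step 3 — denominator = 14.074335 * 60238 = 847809.79
Step 4 — eta = 621794.12 / 847809.79 ≈ 0.73341 (5 s.f.)

0.73341


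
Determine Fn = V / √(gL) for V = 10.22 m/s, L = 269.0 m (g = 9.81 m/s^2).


Formula: Fn = V / sqrt(g * L)
Step 1 — g * L = 9.81 * 269.0 = 2638.89
Step 2 — sqrt(g * L) = sqrt(2638.89) = 51.370128
Step 3 — Fn = 10.22 / 51.370128 ≈ 0.19895 (5 s.f.)

0.19895


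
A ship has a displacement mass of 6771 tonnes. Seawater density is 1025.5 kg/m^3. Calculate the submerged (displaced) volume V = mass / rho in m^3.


Formula: V = mass / rho
Step 1 — convert tonnes to kg: 6771 t * 1000 = 6771000 kg
Step 2 — V = 6771000 / 1025.5 ≈ 6602.6 m^3 (5 s.f.)

6602.6 m^3


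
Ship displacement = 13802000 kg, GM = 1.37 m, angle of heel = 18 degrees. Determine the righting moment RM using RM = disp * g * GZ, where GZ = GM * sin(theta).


Formula: GZ = GM * sin(theta); RM = disp * g * GZ
Step 1 — GZ = 1.37 * sin(18°) = 1.37 * 0.309017 = 0.423353 m
Step 2 — RM = 13802000 * 9.81 * 0.423353 ≈ 57321000 N·m (5 s.f.)

57321000 N·m


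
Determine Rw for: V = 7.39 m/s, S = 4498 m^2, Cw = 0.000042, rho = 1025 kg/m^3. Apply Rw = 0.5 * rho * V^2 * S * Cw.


Formula: Rw = 0.5 * rho * V^2 * S * Cw
Step 1 — V^2 = 7.39^2 = 54.6121
Step 2 — 0.5 * rho * V^2 = 0.5 * 1025 * 54.6121 = 27988.70125
Step 3 — Rw = 27988.70125 * 4498 * 0.000042 ≈ 5287.5 N (5 s.f.)

5287.5 N


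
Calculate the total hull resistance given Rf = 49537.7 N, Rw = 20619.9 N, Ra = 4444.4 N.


Formula: Rt = Rf + Rw + Ra
Substituting: Rt = 49537.7 + 20619.9 + 4444.4
Result: Rt = 74602.0 N

74602.0 N


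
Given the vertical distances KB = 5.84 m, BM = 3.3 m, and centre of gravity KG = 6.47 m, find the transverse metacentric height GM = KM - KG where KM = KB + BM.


Formula: GM = KB + BM - KG
Step 1 — KM = KB + BM = 5.84 + 3.3 = 9.14 m
Step 2 — GM = KM - KG = 9.14 - 6.47 = 2.67 m

2.67 m


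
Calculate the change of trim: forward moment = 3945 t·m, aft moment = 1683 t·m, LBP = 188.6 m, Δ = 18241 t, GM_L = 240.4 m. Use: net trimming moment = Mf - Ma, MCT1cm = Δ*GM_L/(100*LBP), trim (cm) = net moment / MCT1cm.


Formula: net trimming moment = Mf - Ma; MCT1cm = Δ*GM_L/(100*LBP); trim = net moment / MCT1cm
Step 1 — net trimming moment = 3945 - 1683 = 2262 t·m
Step 2 — MCT1cm = 18241 * 240.4 / (100 * 188.6) = 232.5099 t·m/cm
Step 3 — trim = 2262 / 232.5099 ≈ 9.7286 cm (5 s.f.)

9.7286 cm


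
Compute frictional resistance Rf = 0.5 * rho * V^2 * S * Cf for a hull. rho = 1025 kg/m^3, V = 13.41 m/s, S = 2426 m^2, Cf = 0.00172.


Formula: Rf = 0.5 * rho * V^2 * S * Cf
Step 1 — V^2 = 13.41^2 = 179.8281
Step 2 — 0.5 * rho * V^2 = 0.5 * 1025 * 179.8281 = 92161.90125
Step 3 — Rf = 92161.90125 * 2426 * 0.00172 ≈ 384570 N (5 s.f.)

384570 N


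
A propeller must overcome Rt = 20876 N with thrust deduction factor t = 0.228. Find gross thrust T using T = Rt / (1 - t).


Formula: T = Rt / (1 - t)
Step 1 — (1 - t) = 1 - 0.228 = 0.772
Step 2 — T = 20876 / 0.772 ≈ 27041 N (5 s.f.)

27041 N


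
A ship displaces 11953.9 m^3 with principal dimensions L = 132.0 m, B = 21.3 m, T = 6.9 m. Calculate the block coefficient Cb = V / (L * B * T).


Formula: Cb = V / (L * B * T)
Step 1 — L * B * T = 132.0 * 21.3 * 6.9 = 19400.04 m^3
Step 2 — Cb = 11953.9 / 19400.04 ≈ 0.61618 (5 s.f.)

0.61618


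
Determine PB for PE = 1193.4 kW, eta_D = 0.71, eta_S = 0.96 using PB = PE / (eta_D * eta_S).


Formula: PB = PE / (eta_D * eta_S)
Step 1 — combined efficiency = eta_D * eta_S = 0.71 * 0.96 = 0.6816
Step 2 — PB = 1193.4 / 0.6816 ≈ 1750.9 kW (5 s.f.)

1750.9 kW


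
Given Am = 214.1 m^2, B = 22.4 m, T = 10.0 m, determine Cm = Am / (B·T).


Formula: Cm = Am / (B * T)
Step 1 — B * T = 22.4 * 10.0 = 224.0 m^2
Step 2 — Cm = 214.1 / 224.0 ≈ 0.95580 (5 s.f.)

0.95580


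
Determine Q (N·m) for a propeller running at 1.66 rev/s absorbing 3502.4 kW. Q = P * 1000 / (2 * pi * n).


Formula: Q = P_W / (2 * pi * n)
Step 1 — P_W = 3502.4 kW * 1000 = 3502400.0 W
Step 2 — 2 * pi * n = 2 * pi * 1.66 = 10.430088
Step 3 — Q = 3502400.0 / 10.430088 ≈ 335800 N·m (5 s.f.)

335800 N·m


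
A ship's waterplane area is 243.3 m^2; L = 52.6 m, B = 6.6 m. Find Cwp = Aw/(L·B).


Formula: Cwp = Aw / (L * B)
Step 1 — L * B = 52.6 * 6.6 = 347.16 m^2
Step 2 — Cwp = 243.3 / 347.16 ≈ 0.70083 (5 s.f.)

0.70083


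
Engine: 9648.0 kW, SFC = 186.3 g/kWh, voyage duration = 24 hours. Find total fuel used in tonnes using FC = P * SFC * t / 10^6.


Formula: FC (tonnes) = P * SFC * t / 1,000,000
Step 1 — P * SFC * t = 9648.0 * 186.3 * 24 = 43138137.6 g
Step 2 — FC (tonnes) = 43138137.6 / 1,000,000 ≈ 43.138 tonnes (5 s.f.)

43.138 tonnes


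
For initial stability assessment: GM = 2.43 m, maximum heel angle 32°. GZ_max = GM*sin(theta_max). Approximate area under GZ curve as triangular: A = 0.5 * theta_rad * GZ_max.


Formula: GZ_max = GM * sin(theta); Area = 0.5 * theta_rad * GZ_max
Step 1 — GZ_max = 2.43 * sin(32°) = 2.43 * 0.529919 = 1.287703 m
Step 2 — theta_rad = 32 * pi/180 = 0.558505 rad
Step 3 — Area = 0.5 * 0.558505 * 1.287703 ≈ 0.35959 m·rad (5 s.f.)

0.35959 m·rad


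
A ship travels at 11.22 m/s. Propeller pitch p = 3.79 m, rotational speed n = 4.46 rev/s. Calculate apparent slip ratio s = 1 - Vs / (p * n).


Formula: s = 1 - Vs / (p * n)
Step 1 — p * n = 3.79 * 4.46 = 16.9034
Step 2 — Vs / (p*n) = 11.22 / 16.9034 = 0.663772 (6 d.p.)
Step 3 — s = 1 - 0.663772 = 0.336228

0.336228


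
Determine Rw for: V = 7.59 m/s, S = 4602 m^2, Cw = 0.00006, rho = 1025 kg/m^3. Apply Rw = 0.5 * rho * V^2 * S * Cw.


Formula: Rw = 0.5 * rho * V^2 * S * Cw
Step 1 — V^2 = 7.59^2 = 57.6081
Step 2 — 0.5 * rho * V^2 = 0.5 * 1025 * 57.6081 = 29524.15125
Step 3 — Rw = 29524.15125 * 4602 * 0.00006 ≈ 8152.2 N (5 s.f.)

8152.2 N


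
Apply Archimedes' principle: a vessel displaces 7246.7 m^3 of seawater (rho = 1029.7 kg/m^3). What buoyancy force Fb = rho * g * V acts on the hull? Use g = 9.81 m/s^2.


Formula: Fb = rho * g * V
Substituting: Fb = 1029.7 * 9.81 * 7246.7
Intermediate: 1029.7 * 9.81 = 10101.357
Result: Fb = 10101.357 * 7246.7 ≈ 73202000 N (5 s.f.)

73202000 N


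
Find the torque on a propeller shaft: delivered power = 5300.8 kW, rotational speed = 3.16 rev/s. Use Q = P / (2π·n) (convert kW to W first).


Formula: Q = P_W / (2 * pi * n)
Step 1 — P_W = 5300.8 kW * 1000 = 5300800.0 W
Step 2 — 2 * pi * n = 2 * pi * 3.16 = 19.854866
Step 3 — Q = 5300800.0 / 19.854866 ≈ 266980 N·m (5 s.f.)

266980 N·m


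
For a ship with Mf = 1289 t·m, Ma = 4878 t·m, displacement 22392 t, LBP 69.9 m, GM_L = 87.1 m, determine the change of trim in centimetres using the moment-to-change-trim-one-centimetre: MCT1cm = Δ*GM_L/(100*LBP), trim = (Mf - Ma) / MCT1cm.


Formula: net trimming moment = Mf - Ma; MCT1cm = Δ*GM_L/(100*LBP); trim = net moment / MCT1cm
Step 1 — net trimming moment = 1289 - 4878 = -3589 t·m
Step 2 — MCT1cm = 22392 * 87.1 / (100 * 69.9) = 279.0191 t·m/cm
Step 3 — trim = -3589 / 279.0191 ≈ -12.863 cm (5 s.f.)

-12.863 cm


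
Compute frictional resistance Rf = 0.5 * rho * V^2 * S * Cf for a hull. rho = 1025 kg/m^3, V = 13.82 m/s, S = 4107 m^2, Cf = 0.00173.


Formula: Rf = 0.5 * rho * V^2 * S * Cf
Step 1 — V^2 = 13.82^2 = 190.9924
Step 2 — 0.5 * rho * V^2 = 0.5 * 1025 * 190.9924 = 97883.605
Step 3 — Rf = 97883.605 * 4107 * 0.00173 ≈ 695470 N (5 s.f.)

695470 N


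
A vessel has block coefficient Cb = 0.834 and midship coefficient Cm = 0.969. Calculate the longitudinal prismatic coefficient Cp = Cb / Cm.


Formula: Cp = Cb / Cm
Substituting: Cp = 0.834 / 0.969
Result: Cp ≈ 0.86068 (5 s.f.)

0.86068


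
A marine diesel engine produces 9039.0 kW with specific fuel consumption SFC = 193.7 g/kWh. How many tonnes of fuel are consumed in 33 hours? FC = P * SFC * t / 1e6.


Formula: FC (tonnes) = P * SFC * t / 1,000,000
Step 1 — P * SFC * t = 9039.0 * 193.7 * 33 = 57778191.9 g
Step 2 — FC (tonnes) = 57778191.9 / 1,000,000 ≈ 57.778 tonnes (5 s.f.)

57.778 tonnes


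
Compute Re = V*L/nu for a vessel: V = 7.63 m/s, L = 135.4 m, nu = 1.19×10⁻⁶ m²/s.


Formula: Re = V * L / nu
Step 1 — V * L = 7.63 * 135.4 = 1033.102 m^2/s
Step 2 — Re = 1033.102 / 1.19e-6 = 8.68e+08

8.68e+08


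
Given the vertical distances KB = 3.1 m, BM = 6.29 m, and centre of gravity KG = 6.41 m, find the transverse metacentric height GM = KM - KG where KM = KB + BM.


Formula: GM = KB + BM - KG
Step 1 — KM = KB + BM = 3.1 + 6.29 = 9.39 m
Step 2 — GM = KM - KG = 9.39 - 6.41 = 2.98 m

2.98 m


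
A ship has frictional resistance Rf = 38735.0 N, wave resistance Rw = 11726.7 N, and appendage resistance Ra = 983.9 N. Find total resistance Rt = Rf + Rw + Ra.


Formula: Rt = Rf + Rw + Ra
Substituting: Rt = 38735.0 + 11726.7 + 983.9
Result: Rt = 51445.6 N

51445.6 N


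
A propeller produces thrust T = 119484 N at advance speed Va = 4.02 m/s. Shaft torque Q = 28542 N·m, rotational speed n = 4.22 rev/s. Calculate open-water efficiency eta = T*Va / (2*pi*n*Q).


Formula: eta = T * Va / (2 * pi * n * Q)
Step 1 — numerator = T * Va = 119484 * 4.02 = 480325.68
Step 2 — 2 * pi * n = 2 * pi * 4.22 = 26.515042
Step 3 — denominator = 26.515042 * 28542 = 756792.33
Step 4 — eta = 480325.68 / 756792.33 ≈ 0.63469 (5 s.f.)

0.63469


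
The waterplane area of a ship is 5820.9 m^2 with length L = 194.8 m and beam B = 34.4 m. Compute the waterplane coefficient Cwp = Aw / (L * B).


Formula: Cwp = Aw / (L * B)
Step 1 — L * B = 194.8 * 34.4 = 6701.12 m^2
Step 2 — Cwp = 5820.9 / 6701.12 ≈ 0.86865 (5 s.f.)

0.86865


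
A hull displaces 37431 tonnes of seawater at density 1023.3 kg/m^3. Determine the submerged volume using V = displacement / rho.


Formula: V = mass / rho
Step 1 — convert tonnes to kg: 37431 t * 1000 = 37431000 kg
Step 2 — V = 37431000 / 1023.3 ≈ 36579 m^3 (5 s.f.)

36579 m^3


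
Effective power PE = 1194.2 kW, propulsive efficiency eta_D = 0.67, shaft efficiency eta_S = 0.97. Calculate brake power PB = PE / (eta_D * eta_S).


Formula: PB = PE / (eta_D * eta_S)
Step 1 — combined efficiency = eta_D * eta_S = 0.67 * 0.97 = 0.6499
Step 2 — PB = 1194.2 / 0.6499 ≈ 1837.5 kW (5 s.f.)

1837.5 kW


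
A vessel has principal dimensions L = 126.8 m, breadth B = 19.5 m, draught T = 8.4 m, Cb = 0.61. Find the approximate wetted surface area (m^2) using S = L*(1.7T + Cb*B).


Formula: S = 1.7*L*T + V/T with V = Cb*L*B*T, i.e. S = L * (1.7*T + Cb*B)
Step 1 — 1.7*T = 1.7 * 8.4 = 14.28 m
Step 2 — Cb*B = 0.61 * 19.5 = 11.895 m
Step 3 — 1.7*T + Cb*B = 14.28 + 11.895 = 26.175 m
Step 4 — S = 126.8 * 26.175 ≈ 3319.0 m^2 (5 s.f.)

3319.0 m^2


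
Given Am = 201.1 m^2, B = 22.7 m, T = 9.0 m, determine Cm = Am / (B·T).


Formula: Cm = Am / (B * T)
Step 1 — B * T = 22.7 * 9.0 = 204.3 m^2
Step 2 — Cm = 201.1 / 204.3 ≈ 0.98434 (5 s.f.)

0.98434


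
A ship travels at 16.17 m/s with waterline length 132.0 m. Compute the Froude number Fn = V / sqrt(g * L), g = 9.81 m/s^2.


Formula: Fn = V / sqrt(g * L)
Step 1 — g * L = 9.81 * 132.0 = 1294.92
Step 2 — sqrt(g * L) = sqrt(1294.92) = 35.984997
Step 3 — Fn = 16.17 / 35.984997 ≈ 0.44935 (5 s.f.)

0.44935


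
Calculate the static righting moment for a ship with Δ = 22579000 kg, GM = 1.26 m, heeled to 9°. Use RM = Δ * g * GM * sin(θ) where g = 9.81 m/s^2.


Formula: GZ = GM * sin(theta); RM = disp * g * GZ
Step 1 — GZ = 1.26 * sin(9°) = 1.26 * 0.156434 = 0.197107 m
Step 2 — RM = 22579000 * 9.81 * 0.197107 ≈ 43659000 N·m (5 s.f.)

43659000 N·m


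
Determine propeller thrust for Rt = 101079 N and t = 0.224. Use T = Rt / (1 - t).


Formula: T = Rt / (1 - t)
Step 1 — (1 - t) = 1 - 0.224 = 0.776
Step 2 — T = 101079 / 0.776 ≈ 130260 N (5 s.f.)

130260 N


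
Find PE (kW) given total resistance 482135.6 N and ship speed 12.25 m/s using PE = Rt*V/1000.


Formula: PE = Rt * V / 1000 (kW)
Step 1 — PE (W) = 482135.6 * 12.25 = 5906161.1 W
Step 2 — PE (kW) = 5906161.1 / 1000 ≈ 5906.2 kW (5 s.f.)

5906.2 kW


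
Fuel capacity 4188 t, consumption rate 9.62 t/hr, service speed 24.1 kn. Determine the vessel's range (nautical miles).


Formula: endurance = fuel / rate; range = endurance * speed
Step 1 — endurance = 4188 / 9.62 = 435.343 hours
Step 2 — range = 435.343 * 24.1 ≈ 10492 nautical miles (5 s.f.)

10492 NM


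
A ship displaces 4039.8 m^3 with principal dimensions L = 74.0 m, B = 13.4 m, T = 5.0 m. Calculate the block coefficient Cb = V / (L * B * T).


Formula: Cb = V / (L * B * T)
Step 1 — L * B * T = 74.0 * 13.4 * 5.0 = 4958.0 m^3
Step 2 — Cb = 4039.8 / 4958.0 ≈ 0.81480 (5 s.f.)

0.81480


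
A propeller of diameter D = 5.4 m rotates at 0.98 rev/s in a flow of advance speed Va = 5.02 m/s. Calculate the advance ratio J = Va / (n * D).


Formula: J = Va / (n * D)
Step 1 — n * D = 0.98 * 5.4 = 5.292
Step 2 — J = 5.02 / 5.292 ≈ 0.94860 (5 s.f.)

0.94860


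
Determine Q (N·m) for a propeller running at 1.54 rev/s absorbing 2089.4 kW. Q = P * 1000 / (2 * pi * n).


Formula: Q = P_W / (2 * pi * n)
Step 1 — P_W = 2089.4 kW * 1000 = 2089400.0 W
Step 2 — 2 * pi * n = 2 * pi * 1.54 = 9.676105
Step 3 — Q = 2089400.0 / 9.676105 ≈ 215930 N·m (5 s.f.)

215930 N·m


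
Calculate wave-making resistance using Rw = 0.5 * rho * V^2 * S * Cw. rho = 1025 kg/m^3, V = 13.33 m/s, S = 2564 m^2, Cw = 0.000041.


Formula: Rw = 0.5 * rho * V^2 * S * Cw
Step 1 — V^2 = 13.33^2 = 177.6889
Step 2 — 0.5 * rho * V^2 = 0.5 * 1025 * 177.6889 = 91065.56125
Step 3 — Rw = 91065.56125 * 2564 * 0.000041 ≈ 9573.2 N (5 s.f.)

9573.2 N


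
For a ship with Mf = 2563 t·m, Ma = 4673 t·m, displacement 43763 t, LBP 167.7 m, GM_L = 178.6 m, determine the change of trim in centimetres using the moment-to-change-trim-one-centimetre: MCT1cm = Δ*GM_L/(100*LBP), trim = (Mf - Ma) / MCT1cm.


Formula: net trimming moment = Mf - Ma; MCT1cm = Δ*GM_L/(100*LBP); trim = net moment / MCT1cm
Step 1 — net trimming moment = 2563 - 4673 = -2110 t·m
Step 2 — MCT1cm = 43763 * 178.6 / (100 * 167.7) = 466.0746 t·m/cm
Step 3 — trim = -2110 / 466.0746 ≈ -4.5272 cm (5 s.f.)

-4.5272 cm


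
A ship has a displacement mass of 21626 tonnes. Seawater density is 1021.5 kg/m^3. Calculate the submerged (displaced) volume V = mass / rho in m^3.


Formula: V = mass / rho
Step 1 — convert tonnes to kg: 21626 t * 1000 = 21626000 kg
Step 2 — V = 21626000 / 1021.5 ≈ 21171 m^3 (5 s.f.)

21171 m^3


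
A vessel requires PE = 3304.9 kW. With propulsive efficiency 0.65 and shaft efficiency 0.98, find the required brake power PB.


Formula: PB = PE / (eta_D * eta_S)
Step 1 — combined efficiency = eta_D * eta_S = 0.65 * 0.98 = 0.637
Step 2 — PB = 3304.9 / 0.637 ≈ 5188.2 kW (5 s.f.)

5188.2 kW


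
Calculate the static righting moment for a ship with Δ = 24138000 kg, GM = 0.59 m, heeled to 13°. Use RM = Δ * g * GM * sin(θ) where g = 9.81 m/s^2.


Formula: GZ = GM * sin(theta); RM = disp * g * GZ
Step 1 — GZ = 0.59 * sin(13°) = 0.59 * 0.224951 = 0.132721 m
Step 2 — RM = 24138000 * 9.81 * 0.132721 ≈ 31428000 N·m (5 s.f.)

31428000 N·m


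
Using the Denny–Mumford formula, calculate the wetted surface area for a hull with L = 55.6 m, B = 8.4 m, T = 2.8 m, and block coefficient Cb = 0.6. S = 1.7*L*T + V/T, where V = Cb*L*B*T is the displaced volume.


Formula: S = 1.7*L*T + V/T with V = Cb*L*B*T, i.e. S = L * (1.7*T + Cb*B)
Step 1 — 1.7*T = 1.7 * 2.8 = 4.76 m
Step 2 — Cb*B = 0.6 * 8.4 = 5.04 m
Step 3 — 1.7*T + Cb*B = 4.76 + 5.04 = 9.8 m
Step 4 — S = 55.6 * 9.8 ≈ 544.88 m^2 (5 s.f.)

544.88 m^2


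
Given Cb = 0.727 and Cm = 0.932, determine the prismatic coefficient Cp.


Formula: Cp = Cb / Cm
Substituting: Cp = 0.727 / 0.932
Result: Cp ≈ 0.78004 (5 s.f.)

0.78004


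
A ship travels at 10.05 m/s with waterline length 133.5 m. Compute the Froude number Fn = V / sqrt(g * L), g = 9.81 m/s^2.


Formula: Fn = V / sqrt(g * L)
Step 1 — g * L = 9.81 * 133.5 = 1309.635
Step 2 — sqrt(g * L) = sqrt(1309.635) = 36.18888
Step 3 — Fn = 10.05 / 36.18888 ≈ 0.27771 (5 s.f.)

0.27771


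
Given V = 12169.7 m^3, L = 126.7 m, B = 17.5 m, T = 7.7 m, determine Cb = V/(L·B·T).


Formula: Cb = V / (L * B * T)
Step 1 — L * B * T = 126.7 * 17.5 * 7.7 = 17072.825 m^3
Step 2 — Cb = 12169.7 / 17072.825 ≈ 0.71281 (5 s.f.)

0.71281


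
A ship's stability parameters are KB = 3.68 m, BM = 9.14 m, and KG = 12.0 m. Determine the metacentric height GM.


Formula: GM = KB + BM - KG
Step 1 — KM = KB + BM = 3.68 + 9.14 = 12.82 m
Step 2 — GM = KM - KG = 12.82 - 12.0 = 0.82 m

0.82 m


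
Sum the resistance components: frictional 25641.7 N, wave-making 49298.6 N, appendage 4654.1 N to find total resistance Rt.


Formula: Rt = Rf + Rw + Ra
Substituting: Rt = 25641.7 + 49298.6 + 4654.1
Result: Rt = 79594.4 N

79594.4 N


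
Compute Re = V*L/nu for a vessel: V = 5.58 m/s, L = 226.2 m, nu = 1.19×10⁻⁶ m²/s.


Formula: Re = V * L / nu
Step 1 — V * L = 5.58 * 226.2 = 1262.196 m^2/s
Step 2 — Re = 1262.196 / 1.19e-6 = 1.06e+09

1.06e+09


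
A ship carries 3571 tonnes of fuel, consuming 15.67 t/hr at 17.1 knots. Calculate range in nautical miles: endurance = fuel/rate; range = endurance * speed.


Formula: endurance = fuel / rate; range = endurance * speed
Step 1 — endurance = 3571 / 15.67 = 227.8877 hours
Step 2 — range = 227.8877 * 17.1 ≈ 3896.9 nautical miles (5 s.f.)

3896.9 NM


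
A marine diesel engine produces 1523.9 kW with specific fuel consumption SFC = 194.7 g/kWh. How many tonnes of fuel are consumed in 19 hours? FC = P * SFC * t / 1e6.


Formula: FC (tonnes) = P * SFC * t / 1,000,000
Step 1 — P * SFC * t = 1523.9 * 194.7 * 19 = 5637363.27 g
Step 2 — FC (tonnes) = 5637363.27 / 1,000,000 ≈ 5.6374 tonnes (5 s.f.)

5.6374 tonnes


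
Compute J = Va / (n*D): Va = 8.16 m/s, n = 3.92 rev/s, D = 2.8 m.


Formula: J = Va / (n * D)
Step 1 — n * D = 3.92 * 2.8 = 10.976
Step 2 — J = 8.16 / 10.976 ≈ 0.74344 (5 s.f.)

0.74344


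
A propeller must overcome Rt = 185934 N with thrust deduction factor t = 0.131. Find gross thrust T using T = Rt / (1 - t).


Formula: T = Rt / (1 - t)
Step 1 — (1 - t) = 1 - 0.131 = 0.869
Step 2 — T = 185934 / 0.869 ≈ 213960 N (5 s.f.)

213960 N


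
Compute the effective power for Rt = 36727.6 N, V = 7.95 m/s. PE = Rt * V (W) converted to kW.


Formula: PE = Rt * V / 1000 (kW)
Step 1 — PE (W) = 36727.6 * 7.95 = 291984.42 W
Step 2 — PE (kW) = 291984.42 / 1000 ≈ 291.98 kW (5 s.f.)

291.98 kW


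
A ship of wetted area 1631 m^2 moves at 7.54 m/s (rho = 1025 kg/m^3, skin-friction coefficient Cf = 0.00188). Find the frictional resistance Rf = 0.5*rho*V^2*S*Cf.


Formula: Rf = 0.5 * rho * V^2 * S * Cf
Step 1 — V^2 = 7.54^2 = 56.8516
Step 2 — 0.5 * rho * V^2 = 0.5 * 1025 * 56.8516 = 29136.445
Step 3 — Rf = 29136.445 * 1631 * 0.00188 ≈ 89340 N (5 s.f.)

89340 N


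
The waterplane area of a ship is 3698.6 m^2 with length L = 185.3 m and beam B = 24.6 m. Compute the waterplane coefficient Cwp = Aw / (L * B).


Formula: Cwp = Aw / (L * B)
Step 1 — L * B = 185.3 * 24.6 = 4558.38 m^2
Step 2 — Cwp = 3698.6 / 4558.38 ≈ 0.81138 (5 s.f.)

0.81138


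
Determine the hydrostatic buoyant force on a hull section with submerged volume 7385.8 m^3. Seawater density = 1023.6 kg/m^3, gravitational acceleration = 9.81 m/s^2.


Formula: Fb = rho * g * V
Substituting: Fb = 1023.6 * 9.81 * 7385.8
Intermediate: 1023.6 * 9.81 = 10041.516
Result: Fb = 10041.516 * 7385.8 ≈ 74165000 N (5 s.f.)

74165000 N


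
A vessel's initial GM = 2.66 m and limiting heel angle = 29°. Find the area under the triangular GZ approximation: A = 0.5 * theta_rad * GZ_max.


Formula: GZ_max = GM * sin(theta); Area = 0.5 * theta_rad * GZ_max
Step 1 — GZ_max = 2.66 * sin(29°) = 2.66 * 0.48481 = 1.289595 m
Step 2 — theta_rad = 29 * pi/180 = 0.506145 rad
Step 3 — Area = 0.5 * 0.506145 * 1.289595 ≈ 0.32636 m·rad (5 s.f.)

0.32636 m·rad


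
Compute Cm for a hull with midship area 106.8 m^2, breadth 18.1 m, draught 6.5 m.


Formula: Cm = Am / (B * T)
Step 1 — B * T = 18.1 * 6.5 = 117.65 m^2
Step 2 — Cm = 106.8 / 117.65 ≈ 0.90778 (5 s.f.)

0.90778


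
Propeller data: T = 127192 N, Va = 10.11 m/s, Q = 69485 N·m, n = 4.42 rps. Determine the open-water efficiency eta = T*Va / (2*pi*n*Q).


Formula: eta = T * Va / (2 * pi * n * Q)
Step 1 — numerator = T * Va = 127192 * 10.11 = 1285911.12
Step 2 — 2 * pi * n = 2 * pi * 4.42 = 27.771679
Step 3 — denominator = 27.771679 * 69485 = 1929715.12
Step 4 — eta = 1285911.12 / 1929715.12 ≈ 0.66637 (5 s.f.)

0.66637


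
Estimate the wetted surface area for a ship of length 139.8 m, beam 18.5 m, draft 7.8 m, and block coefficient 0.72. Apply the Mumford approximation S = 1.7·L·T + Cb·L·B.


Formula: S = 1.7*L*T + V/T with V = Cb*L*B*T, i.e. S = L * (1.7*T + Cb*B)
Step 1 — 1.7*T = 1.7 * 7.8 = 13.26 m
Step 2 — Cb*B = 0.72 * 18.5 = 13.32 m
Step 3 — 1.7*T + Cb*B = 13.26 + 13.32 = 26.58 m
Step 4 — S = 139.8 * 26.58 ≈ 3715.9 m^2 (5 s.f.)

3715.9 m^2


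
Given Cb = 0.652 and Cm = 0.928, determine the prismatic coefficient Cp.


Formula: Cp = Cb / Cm
Substituting: Cp = 0.652 / 0.928
Result: Cp ≈ 0.70259 (5 s.f.)

0.70259
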